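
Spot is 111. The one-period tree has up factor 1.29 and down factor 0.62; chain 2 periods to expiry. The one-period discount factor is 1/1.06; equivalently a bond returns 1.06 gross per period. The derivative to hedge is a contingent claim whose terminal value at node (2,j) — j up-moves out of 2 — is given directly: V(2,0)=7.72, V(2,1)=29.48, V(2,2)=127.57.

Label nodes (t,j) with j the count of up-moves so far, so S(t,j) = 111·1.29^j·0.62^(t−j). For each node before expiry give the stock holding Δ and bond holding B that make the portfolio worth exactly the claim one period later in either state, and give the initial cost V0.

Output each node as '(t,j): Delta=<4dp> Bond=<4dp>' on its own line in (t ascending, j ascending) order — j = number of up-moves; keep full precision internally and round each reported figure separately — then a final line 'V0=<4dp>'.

(0,0): Delta=0.9119 Bond=-39.6158
(1,0): Delta=0.4719 Bond=-11.7133
(1,1): Delta=1.0224 Bond=-57.8206
V0=61.6052

Since d<R<u, set p* = (R−d)/(u−d) = 0.6567; price each node as the discounted p*-expectation of its children.
Payoff layer (t=2): V(2,0)=7.7200, V(2,1)=29.4800, V(2,2)=127.5700
Node (1,0) S=68.8200: V=(p*·29.4800+(1−p*)·7.7200)/1.06=20.7643; Δ=(29.4800−7.7200)/(88.7778−42.6684)=0.4719; B=V−Δ·S=-11.7133
Node (1,1) S=143.1900: V=(p*·127.5700+(1−p*)·29.4800)/1.06=88.5824; Δ=(127.5700−29.4800)/(184.7151−88.7778)=1.0224; B=V−Δ·S=-57.8206
Node (0,0) S=111.0000: V=(p*·88.5824+(1−p*)·20.7643)/1.06=61.6052; Δ=(88.5824−20.7643)/(143.1900−68.8200)=0.9119; B=V−Δ·S=-39.6158
Each (Δ,B) replicates both successor values, so the strategy is self-financing and V0 is arbitrage-free.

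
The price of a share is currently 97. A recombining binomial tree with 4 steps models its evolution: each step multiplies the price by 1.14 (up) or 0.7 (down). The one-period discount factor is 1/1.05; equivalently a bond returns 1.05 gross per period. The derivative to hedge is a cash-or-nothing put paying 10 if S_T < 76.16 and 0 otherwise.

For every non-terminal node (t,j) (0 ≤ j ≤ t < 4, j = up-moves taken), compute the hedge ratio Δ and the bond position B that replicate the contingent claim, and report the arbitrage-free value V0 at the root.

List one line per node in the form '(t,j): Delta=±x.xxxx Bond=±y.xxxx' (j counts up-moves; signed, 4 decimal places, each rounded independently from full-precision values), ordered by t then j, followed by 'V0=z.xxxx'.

(0,0): Delta=-0.0786 Bond=9.1681
(1,0): Delta=-0.1921 Bond=17.3341
(1,1): Delta=-0.0607 Bond=7.6446
(2,0): Delta=0.0000 Bond=9.0703
(2,1): Delta=-0.2224 Bond=20.5487
(2,2): Delta=-0.0351 Bond=4.8069
(3,0): Delta=0.0000 Bond=9.5238
(3,1): Delta=0.0000 Bond=9.5238
(3,2): Delta=-0.2576 Bond=24.6753
(3,3): Delta=0.0000 Bond=0.0000
V0=1.5452

The replicating-portfolio and risk-neutral prices coincide; use p* = (1.05−0.7)/(1.14−0.7) = 0.7955 for the latter.
At expiry t=4: V(4,0)=10.0000, V(4,1)=10.0000, V(4,2)=10.0000, V(4,3)=0.0000, V(4,4)=0.0000
  t=3,j=0: stock 33.2710 → up 37.9289 (V=10.0000), down 23.2897 (V=10.0000). Price 9.5238; hedge Δ=0.0000, bond B=9.5238.
  t=3,j=1: stock 54.1842 → up 61.7700 (V=10.0000), down 37.9289 (V=10.0000). Price 9.5238; hedge Δ=0.0000, bond B=9.5238.
  t=3,j=2: stock 88.2428 → up 100.5968 (V=0.0000), down 61.7700 (V=10.0000). Price 1.9481; hedge Δ=-0.2576, bond B=24.6753.
  t=3,j=3: stock 143.7098 → up 163.8291 (V=0.0000), down 100.5968 (V=0.0000). Price 0.0000; hedge Δ=0.0000, bond B=0.0000.
  t=2,j=0: stock 47.5300 → up 54.1842 (V=9.5238), down 33.2710 (V=9.5238). Price 9.0703; hedge Δ=0.0000, bond B=9.0703.
  t=2,j=1: stock 77.4060 → up 88.2428 (V=1.9481), down 54.1842 (V=9.5238). Price 3.3311; hedge Δ=-0.2224, bond B=20.5487.
  t=2,j=2: stock 126.0612 → up 143.7098 (V=0.0000), down 88.2428 (V=1.9481). Price 0.3795; hedge Δ=-0.0351, bond B=4.8069.
  t=1,j=0: stock 67.9000 → up 77.4060 (V=3.3311), down 47.5300 (V=9.0703). Price 4.2905; hedge Δ=-0.1921, bond B=17.3341.
  t=1,j=1: stock 110.5800 → up 126.0612 (V=0.3795), down 77.4060 (V=3.3311). Price 0.9364; hedge Δ=-0.0607, bond B=7.6446.
  t=0,j=0: stock 97.0000 → up 110.5800 (V=0.9364), down 67.9000 (V=4.2905). Price 1.5452; hedge Δ=-0.0786, bond B=9.1681.
Each (Δ,B) replicates both successor values, so the strategy is self-financing and V0 is arbitrage-free.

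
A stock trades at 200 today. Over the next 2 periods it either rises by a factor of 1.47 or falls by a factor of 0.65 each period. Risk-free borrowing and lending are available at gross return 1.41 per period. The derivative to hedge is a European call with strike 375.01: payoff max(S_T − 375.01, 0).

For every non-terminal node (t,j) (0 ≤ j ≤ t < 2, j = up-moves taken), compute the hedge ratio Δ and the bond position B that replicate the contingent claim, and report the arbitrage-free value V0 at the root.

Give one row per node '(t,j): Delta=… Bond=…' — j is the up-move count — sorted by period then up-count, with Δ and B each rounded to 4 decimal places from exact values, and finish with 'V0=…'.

(0,0): Delta=0.2291 Bond=-21.1266
(1,0): Delta=0.0000 Bond=0.0000
(1,1): Delta=0.2371 Bond=-32.1402
V0=24.7018

Under the risk-neutral measure, an up-move has probability p* = (R−d)/(u−d) = 0.9268 and values discount at R = 1.41.
Terminal payoffs: V(2,0)=0.0000, V(2,1)=0.0000, V(2,2)=57.1700
  t=1,j=0: stock 130.0000 → up 191.1000 (V=0.0000), down 84.5000 (V=0.0000). Price 0.0000; hedge Δ=0.0000, bond B=0.0000.
  t=1,j=1: stock 294.0000 → up 432.1800 (V=57.1700), down 191.1000 (V=0.0000). Price 37.5793; hedge Δ=0.2371, bond B=-32.1402.
  t=0,j=0: stock 200.0000 → up 294.0000 (V=37.5793), down 130.0000 (V=0.0000). Price 24.7018; hedge Δ=0.2291, bond B=-21.1266.
The time-0 hedge costs 24.7018, which is the no-arbitrage price.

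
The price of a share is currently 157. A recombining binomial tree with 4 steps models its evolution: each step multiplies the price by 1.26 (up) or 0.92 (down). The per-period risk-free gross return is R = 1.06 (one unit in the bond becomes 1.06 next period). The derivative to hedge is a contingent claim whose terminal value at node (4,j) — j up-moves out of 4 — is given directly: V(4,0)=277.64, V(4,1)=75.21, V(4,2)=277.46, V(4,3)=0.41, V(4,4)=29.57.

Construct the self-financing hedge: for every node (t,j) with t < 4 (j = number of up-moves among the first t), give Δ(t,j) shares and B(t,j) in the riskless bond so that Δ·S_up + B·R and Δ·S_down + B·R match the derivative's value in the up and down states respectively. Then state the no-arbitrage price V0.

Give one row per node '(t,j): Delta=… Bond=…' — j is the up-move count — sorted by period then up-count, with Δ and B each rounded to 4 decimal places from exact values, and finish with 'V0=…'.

(0,0): Delta=-0.5602 Bond=212.3364
(1,0): Delta=-0.3451 Bond=194.0149
(1,1): Delta=-0.7845 Bond=269.4504
(2,0): Delta=-0.7475 Bond=259.1217
(2,1): Delta=0.0746 Bond=129.2760
(2,2): Delta=-1.6805 Bond=508.9624
(3,0): Delta=-4.8700 Bond=778.6715
(3,1): Delta=3.5527 Bond=-445.3346
(3,2): Delta=-3.5535 Bond=968.9856
(3,3): Delta=0.2731 Bond=-74.0505
V0=124.3912

No-arbitrage ⇒ martingale measure with p* = (R−d)/(u−d) = 0.4118.
Terminal payoffs: V(4,0)=277.6400, V(4,1)=75.2100, V(4,2)=277.4600, V(4,3)=0.4100, V(4,4)=29.5700
Node (3,0) S=122.2540: V=(p*·75.2100+(1−p*)·277.6400)/1.06=183.2891; Δ=(75.2100−277.6400)/(154.0401−112.4737)=-4.8700; B=V−Δ·S=778.6715
Node (3,1) S=167.4348: V=(p*·277.4600+(1−p*)·75.2100)/1.06=149.5183; Δ=(277.4600−75.2100)/(210.9679−154.0401)=3.5527; B=V−Δ·S=-445.3346
Node (3,2) S=229.3129: V=(p*·0.4100+(1−p*)·277.4600)/1.06=154.1326; Δ=(0.4100−277.4600)/(288.9343−210.9679)=-3.5535; B=V−Δ·S=968.9856
Node (3,3) S=314.0590: V=(p*·29.5700+(1−p*)·0.4100)/1.06=11.7142; Δ=(29.5700−0.4100)/(395.7144−288.9343)=0.2731; B=V−Δ·S=-74.0505
Node (2,0) S=132.8848: V=(p*·149.5183+(1−p*)·183.2891)/1.06=159.7958; Δ=(149.5183−183.2891)/(167.4348−122.2540)=-0.7475; B=V−Δ·S=259.1217
Node (2,1) S=181.9944: V=(p*·154.1326+(1−p*)·149.5183)/1.06=142.8475; Δ=(154.1326−149.5183)/(229.3129−167.4348)=0.0746; B=V−Δ·S=129.2760
Node (2,2) S=249.2532: V=(p*·11.7142+(1−p*)·154.1326)/1.06=90.0847; Δ=(11.7142−154.1326)/(314.0590−229.3129)=-1.6805; B=V−Δ·S=508.9624
Node (1,0) S=144.4400: V=(p*·142.8475+(1−p*)·159.7958)/1.06=144.1670; Δ=(142.8475−159.7958)/(181.9944−132.8848)=-0.3451; B=V−Δ·S=194.0149
Node (1,1) S=197.8200: V=(p*·90.0847+(1−p*)·142.8475)/1.06=114.2657; Δ=(90.0847−142.8475)/(249.2532−181.9944)=-0.7845; B=V−Δ·S=269.4504
Node (0,0) S=157.0000: V=(p*·114.2657+(1−p*)·144.1670)/1.06=124.3912; Δ=(114.2657−144.1670)/(197.8200−144.4400)=-0.5602; B=V−Δ·S=212.3364
The time-0 hedge costs 124.3912, which is the no-arbitrage price.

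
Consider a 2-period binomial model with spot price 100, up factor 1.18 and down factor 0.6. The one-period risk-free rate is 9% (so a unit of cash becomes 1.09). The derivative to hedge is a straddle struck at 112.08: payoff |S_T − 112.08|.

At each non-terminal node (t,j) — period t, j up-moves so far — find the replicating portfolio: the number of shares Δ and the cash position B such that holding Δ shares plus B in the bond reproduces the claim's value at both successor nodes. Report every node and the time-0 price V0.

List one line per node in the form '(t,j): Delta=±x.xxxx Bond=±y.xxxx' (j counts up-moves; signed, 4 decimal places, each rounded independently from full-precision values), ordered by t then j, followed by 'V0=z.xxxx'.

(0,0): Delta=-0.2741 Bond=54.3780
(1,0): Delta=-1.0000 Bond=102.8257
(1,1): Delta=-0.2063 Bond=51.2724
V0=26.9674

Risk-neutral probability p* = (R−d)/(u−d) = (1.09−0.6)/(1.18−0.6) = 0.8448.
Terminal payoffs: V(2,0)=76.0800, V(2,1)=41.2800, V(2,2)=27.1600
Node (1,0) S=60.0000: V=(p*·41.2800+(1−p*)·76.0800)/1.09=42.8257; Δ=(41.2800−76.0800)/(70.8000−36.0000)=-1.0000; B=V−Δ·S=102.8257
Node (1,1) S=118.0000: V=(p*·27.1600+(1−p*)·41.2800)/1.09=26.9276; Δ=(27.1600−41.2800)/(139.2400−70.8000)=-0.2063; B=V−Δ·S=51.2724
Node (0,0) S=100.0000: V=(p*·26.9276+(1−p*)·42.8257)/1.09=26.9674; Δ=(26.9276−42.8257)/(118.0000−60.0000)=-0.2741; B=V−Δ·S=54.3780
Check: Δ(0,0)·S0 + B(0,0) = 26.9674 = V0.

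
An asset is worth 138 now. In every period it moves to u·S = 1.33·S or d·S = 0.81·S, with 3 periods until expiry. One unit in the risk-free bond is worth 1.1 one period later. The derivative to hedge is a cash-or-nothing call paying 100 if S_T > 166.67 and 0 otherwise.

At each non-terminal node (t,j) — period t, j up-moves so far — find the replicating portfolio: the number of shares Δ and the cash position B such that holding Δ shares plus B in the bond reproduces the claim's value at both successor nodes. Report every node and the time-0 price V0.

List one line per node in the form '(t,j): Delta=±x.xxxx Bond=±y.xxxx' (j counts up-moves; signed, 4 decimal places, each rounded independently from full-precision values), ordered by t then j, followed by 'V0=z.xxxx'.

(0,0): Delta=0.5682 Bond=-34.3694
(1,0): Delta=0.8722 Bond=-71.7945
(1,1): Delta=0.4213 Bond=-10.8502
(2,0): Delta=0.0000 Bond=0.0000
(2,1): Delta=1.2935 Bond=-141.6084
(2,2): Delta=0.0000 Bond=90.9091
V0=44.0386

Risk-neutral probability p* = (R−d)/(u−d) = (1.1−0.81)/(1.33−0.81) = 0.5577.
Terminal values V(3,·): V(3,0)=0.0000, V(3,1)=0.0000, V(3,2)=100.0000, V(3,3)=100.0000
  t=2,j=0: stock 90.5418 → up 120.4206 (V=0.0000), down 73.3389 (V=0.0000). Price 0.0000; hedge Δ=0.0000, bond B=0.0000.
  t=2,j=1: stock 148.6674 → up 197.7276 (V=100.0000), down 120.4206 (V=0.0000). Price 50.6993; hedge Δ=1.2935, bond B=-141.6084.
  t=2,j=2: stock 244.1082 → up 324.6639 (V=100.0000), down 197.7276 (V=100.0000). Price 90.9091; hedge Δ=0.0000, bond B=90.9091.
  t=1,j=0: stock 111.7800 → up 148.6674 (V=50.6993), down 90.5418 (V=0.0000). Price 25.7042; hedge Δ=0.8722, bond B=-71.7945.
  t=1,j=1: stock 183.5400 → up 244.1082 (V=90.9091), down 148.6674 (V=50.6993). Price 66.4764; hedge Δ=0.4213, bond B=-10.8502.
  t=0,j=0: stock 138.0000 → up 183.5400 (V=66.4764), down 111.7800 (V=25.7042). Price 44.0386; hedge Δ=0.5682, bond B=-34.3694.
The time-0 hedge costs 44.0386, which is the no-arbitrage price.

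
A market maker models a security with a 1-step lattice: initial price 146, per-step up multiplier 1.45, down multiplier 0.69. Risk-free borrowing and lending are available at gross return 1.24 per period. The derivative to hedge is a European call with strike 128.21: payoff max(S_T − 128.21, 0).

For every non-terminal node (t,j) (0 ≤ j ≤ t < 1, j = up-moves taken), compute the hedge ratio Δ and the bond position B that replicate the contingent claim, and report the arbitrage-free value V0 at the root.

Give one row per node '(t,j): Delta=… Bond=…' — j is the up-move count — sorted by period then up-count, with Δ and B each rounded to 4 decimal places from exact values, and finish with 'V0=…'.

(0,0): Delta=0.7524 Bond=-61.1291
V0=48.7261

No-arbitrage ⇒ martingale measure with p* = (R−d)/(u−d) = 0.7237.
Terminal payoffs: V(1,0)=0.0000, V(1,1)=83.4900
  t=0,j=0: stock 146.0000 → up 211.7000 (V=83.4900), down 100.7400 (V=0.0000). Price 48.7261; hedge Δ=0.7524, bond B=-61.1291.
Each (Δ,B) replicates both successor values, so the strategy is self-financing and V0 is arbitrage-free.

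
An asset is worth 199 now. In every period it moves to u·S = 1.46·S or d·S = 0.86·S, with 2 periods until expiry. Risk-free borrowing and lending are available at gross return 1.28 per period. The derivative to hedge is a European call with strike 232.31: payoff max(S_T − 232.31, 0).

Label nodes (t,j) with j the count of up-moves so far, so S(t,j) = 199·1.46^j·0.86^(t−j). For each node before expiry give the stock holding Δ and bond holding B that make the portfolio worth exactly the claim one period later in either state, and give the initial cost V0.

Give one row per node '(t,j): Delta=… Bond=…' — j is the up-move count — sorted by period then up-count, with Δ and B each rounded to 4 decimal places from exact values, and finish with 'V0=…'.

No-arbitrage ⇒ martingale measure with p* = (R−d)/(u−d) = 0.7000.
Payoff layer (t=2): V(2,0)=0.0000, V(2,1)=17.5544, V(2,2)=191.8784
Node (1,0) S=171.1400: V=(p*·17.5544+(1−p*)·0.0000)/1.28=9.6001; Δ=(17.5544−0.0000)/(249.8644−147.1804)=0.1710; B=V−Δ·S=-19.6573
Node (1,1) S=290.5400: V=(p*·191.8784+(1−p*)·17.5544)/1.28=109.0478; Δ=(191.8784−17.5544)/(424.1884−249.8644)=1.0000; B=V−Δ·S=-181.4922
Node (0,0) S=199.0000: V=(p*·109.0478+(1−p*)·9.6001)/1.28=61.8855; Δ=(109.0478−9.6001)/(290.5400−171.1400)=0.8329; B=V−Δ·S=-103.8607
Check: Δ(0,0)·S0 + B(0,0) = 61.8855 = V0.

(0,0): Delta=0.8329 Bond=-103.8607
(1,0): Delta=0.1710 Bond=-19.6573
(1,1): Delta=1.0000 Bond=-181.4922
V0=61.8855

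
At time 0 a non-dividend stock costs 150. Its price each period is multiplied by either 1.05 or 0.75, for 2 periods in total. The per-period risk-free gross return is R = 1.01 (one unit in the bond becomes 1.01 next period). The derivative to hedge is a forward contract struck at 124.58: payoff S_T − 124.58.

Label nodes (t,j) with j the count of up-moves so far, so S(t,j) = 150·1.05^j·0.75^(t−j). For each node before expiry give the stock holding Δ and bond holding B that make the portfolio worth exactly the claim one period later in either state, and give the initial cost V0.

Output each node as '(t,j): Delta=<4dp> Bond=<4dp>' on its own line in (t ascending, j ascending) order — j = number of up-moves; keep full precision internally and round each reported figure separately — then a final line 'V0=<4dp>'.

(0,0): Delta=1.0000 Bond=-122.1253
(1,0): Delta=1.0000 Bond=-123.3465
(1,1): Delta=1.0000 Bond=-123.3465
V0=27.8747

Risk-neutral probability p* = (R−d)/(u−d) = (1.01−0.75)/(1.05−0.75) = 0.8667.
Terminal payoffs: V(2,0)=-40.2050, V(2,1)=-6.4550, V(2,2)=40.7950
Node (1,0) S=112.5000: V=(p*·-6.4550+(1−p*)·-40.2050)/1.01=-10.8465; Δ=(-6.4550−-40.2050)/(118.1250−84.3750)=1.0000; B=V−Δ·S=-123.3465
Node (1,1) S=157.5000: V=(p*·40.7950+(1−p*)·-6.4550)/1.01=34.1535; Δ=(40.7950−-6.4550)/(165.3750−118.1250)=1.0000; B=V−Δ·S=-123.3465
Node (0,0) S=150.0000: V=(p*·34.1535+(1−p*)·-10.8465)/1.01=27.8747; Δ=(34.1535−-10.8465)/(157.5000−112.5000)=1.0000; B=V−Δ·S=-122.1253
Root portfolio cost Δ·150+B reproduces V0=27.8747.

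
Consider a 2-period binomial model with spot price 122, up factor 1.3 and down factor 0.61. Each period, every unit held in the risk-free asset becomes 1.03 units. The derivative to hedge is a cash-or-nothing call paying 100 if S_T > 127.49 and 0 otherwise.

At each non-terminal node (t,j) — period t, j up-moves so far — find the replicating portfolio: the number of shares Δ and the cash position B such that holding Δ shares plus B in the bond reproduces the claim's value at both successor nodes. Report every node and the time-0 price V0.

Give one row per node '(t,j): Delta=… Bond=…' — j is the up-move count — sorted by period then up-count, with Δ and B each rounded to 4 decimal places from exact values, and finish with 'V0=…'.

No-arbitrage ⇒ martingale measure with p* = (R−d)/(u−d) = 0.6087.
At expiry t=2: V(2,0)=0.0000, V(2,1)=0.0000, V(2,2)=100.0000
  t=1,j=0: stock 74.4200 → up 96.7460 (V=0.0000), down 45.3962 (V=0.0000). Price 0.0000; hedge Δ=0.0000, bond B=0.0000.
  t=1,j=1: stock 158.6000 → up 206.1800 (V=100.0000), down 96.7460 (V=0.0000). Price 59.0967; hedge Δ=0.9138, bond B=-85.8309.
  t=0,j=0: stock 122.0000 → up 158.6000 (V=59.0967), down 74.4200 (V=0.0000). Price 34.9242; hedge Δ=0.7020, bond B=-50.7232.
The time-0 hedge costs 34.9242, which is the no-arbitrage price.

(0,0): Delta=0.7020 Bond=-50.7232
(1,0): Delta=0.0000 Bond=0.0000
(1,1): Delta=0.9138 Bond=-85.8309
V0=34.9242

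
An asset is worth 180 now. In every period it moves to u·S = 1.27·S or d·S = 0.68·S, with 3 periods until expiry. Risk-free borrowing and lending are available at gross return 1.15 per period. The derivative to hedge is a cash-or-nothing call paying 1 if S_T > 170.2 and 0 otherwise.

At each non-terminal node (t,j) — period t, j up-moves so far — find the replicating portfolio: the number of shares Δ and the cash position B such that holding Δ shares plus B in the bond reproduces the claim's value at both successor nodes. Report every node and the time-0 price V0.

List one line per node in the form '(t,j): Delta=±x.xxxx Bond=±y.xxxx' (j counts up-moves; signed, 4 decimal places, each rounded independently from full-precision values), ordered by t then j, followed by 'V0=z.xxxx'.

Since d<R<u, set p* = (R−d)/(u−d) = 0.7966; price each node as the discounted p*-expectation of its children.
Payoff layer (t=3): V(3,0)=0.0000, V(3,1)=0.0000, V(3,2)=1.0000, V(3,3)=1.0000
(2,0): S=83.2320. Δ = (V_up−V_dn)/(S_up−S_dn) = (0.0000−0.0000)/(105.7046−56.5978) = 0.0000. V = [p*·0.0000 + (1−p*)·0.0000]/1.15 = 0.0000. B = V − Δ·S = 0.0000.
(2,1): S=155.4480. Δ = (V_up−V_dn)/(S_up−S_dn) = (1.0000−0.0000)/(197.4190−105.7046) = 0.0109. V = [p*·1.0000 + (1−p*)·0.0000]/1.15 = 0.6927. B = V − Δ·S = -1.0022.
(2,2): S=290.3220. Δ = (V_up−V_dn)/(S_up−S_dn) = (1.0000−1.0000)/(368.7089−197.4190) = 0.0000. V = [p*·1.0000 + (1−p*)·1.0000]/1.15 = 0.8696. B = V − Δ·S = 0.8696.
(1,0): S=122.4000. Δ = (V_up−V_dn)/(S_up−S_dn) = (0.6927−0.0000)/(155.4480−83.2320) = 0.0096. V = [p*·0.6927 + (1−p*)·0.0000]/1.15 = 0.4798. B = V − Δ·S = -0.6942.
(1,1): S=228.6000. Δ = (V_up−V_dn)/(S_up−S_dn) = (0.8696−0.6927)/(290.3220−155.4480) = 0.0013. V = [p*·0.8696 + (1−p*)·0.6927]/1.15 = 0.7249. B = V − Δ·S = 0.4251.
(0,0): S=180.0000. Δ = (V_up−V_dn)/(S_up−S_dn) = (0.7249−0.4798)/(228.6000−122.4000) = 0.0023. V = [p*·0.7249 + (1−p*)·0.4798]/1.15 = 0.5870. B = V − Δ·S = 0.1717.
The time-0 hedge costs 0.5870, which is the no-arbitrage price.

(0,0): Delta=0.0023 Bond=0.1717
(1,0): Delta=0.0096 Bond=-0.6942
(1,1): Delta=0.0013 Bond=0.4251
(2,0): Delta=0.0000 Bond=0.0000
(2,1): Delta=0.0109 Bond=-1.0022
(2,2): Delta=0.0000 Bond=0.8696
V0=0.5870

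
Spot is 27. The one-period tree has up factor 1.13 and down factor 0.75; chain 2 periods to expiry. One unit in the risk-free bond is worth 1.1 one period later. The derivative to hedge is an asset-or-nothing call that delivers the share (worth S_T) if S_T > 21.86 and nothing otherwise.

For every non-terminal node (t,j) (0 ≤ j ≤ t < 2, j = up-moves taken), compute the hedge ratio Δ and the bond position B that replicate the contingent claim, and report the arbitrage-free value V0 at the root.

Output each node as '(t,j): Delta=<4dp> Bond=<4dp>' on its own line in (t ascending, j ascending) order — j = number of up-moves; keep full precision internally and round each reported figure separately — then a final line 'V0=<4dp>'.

The replicating-portfolio and risk-neutral prices coincide; use p* = (1.1−0.75)/(1.13−0.75) = 0.9211 for the latter.
Terminal payoffs: V(2,0)=0.0000, V(2,1)=22.8825, V(2,2)=34.4763
(1,0): S=20.2500. Δ = (V_up−V_dn)/(S_up−S_dn) = (22.8825−0.0000)/(22.8825−15.1875) = 2.9737. V = [p*·22.8825 + (1−p*)·0.0000]/1.1 = 19.1600. B = V − Δ·S = -41.0571.
(1,1): S=30.5100. Δ = (V_up−V_dn)/(S_up−S_dn) = (34.4763−22.8825)/(34.4763−22.8825) = 1.0000. V = [p*·34.4763 + (1−p*)·22.8825]/1.1 = 30.5100. B = V − Δ·S = 0.0000.
(0,0): S=27.0000. Δ = (V_up−V_dn)/(S_up−S_dn) = (30.5100−19.1600)/(30.5100−20.2500) = 1.1062. V = [p*·30.5100 + (1−p*)·19.1600]/1.1 = 26.9218. B = V − Δ·S = -2.9467.
Self-financing check: at every node Δ·S+B equals the discounted successor values.

(0,0): Delta=1.1062 Bond=-2.9467
(1,0): Delta=2.9737 Bond=-41.0571
(1,1): Delta=1.0000 Bond=0.0000
V0=26.9218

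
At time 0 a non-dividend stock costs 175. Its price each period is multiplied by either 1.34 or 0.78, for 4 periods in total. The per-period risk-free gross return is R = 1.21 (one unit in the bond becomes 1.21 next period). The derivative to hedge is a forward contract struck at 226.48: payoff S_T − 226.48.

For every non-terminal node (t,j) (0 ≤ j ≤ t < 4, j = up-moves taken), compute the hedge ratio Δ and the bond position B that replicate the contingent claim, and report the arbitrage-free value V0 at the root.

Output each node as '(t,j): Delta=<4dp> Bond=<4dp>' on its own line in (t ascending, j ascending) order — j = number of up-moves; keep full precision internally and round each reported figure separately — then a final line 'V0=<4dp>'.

(0,0): Delta=1.0000 Bond=-105.6546
(1,0): Delta=1.0000 Bond=-127.8421
(1,1): Delta=1.0000 Bond=-127.8421
(2,0): Delta=1.0000 Bond=-154.6889
(2,1): Delta=1.0000 Bond=-154.6889
(2,2): Delta=1.0000 Bond=-154.6889
(3,0): Delta=1.0000 Bond=-187.1736
(3,1): Delta=1.0000 Bond=-187.1736
(3,2): Delta=1.0000 Bond=-187.1736
(3,3): Delta=1.0000 Bond=-187.1736
V0=69.3454

Under the risk-neutral measure, an up-move has probability p* = (R−d)/(u−d) = 0.7679 and values discount at R = 1.21.
Terminal values V(4,·): V(4,0)=-161.7037, V(4,1)=-115.1976, V(4,2)=-35.3025, V(4,3)=101.9532, V(4,4)=337.7514
  t=3,j=0: stock 83.0466 → up 111.2824 (V=-115.1976), down 64.7763 (V=-161.7037). Price -104.1270; hedge Δ=1.0000, bond B=-187.1736.
  t=3,j=1: stock 142.6698 → up 191.1775 (V=-35.3025), down 111.2824 (V=-115.1976). Price -44.5038; hedge Δ=1.0000, bond B=-187.1736.
  t=3,j=2: stock 245.0994 → up 328.4332 (V=101.9532), down 191.1775 (V=-35.3025). Price 57.9258; hedge Δ=1.0000, bond B=-187.1736.
  t=3,j=3: stock 421.0682 → up 564.2314 (V=337.7514), down 328.4332 (V=101.9532). Price 233.8946; hedge Δ=1.0000, bond B=-187.1736.
  t=2,j=0: stock 106.4700 → up 142.6698 (V=-44.5038), down 83.0466 (V=-104.1270). Price -48.2189; hedge Δ=1.0000, bond B=-154.6889.
  t=2,j=1: stock 182.9100 → up 245.0994 (V=57.9258), down 142.6698 (V=-44.5038). Price 28.2211; hedge Δ=1.0000, bond B=-154.6889.
  t=2,j=2: stock 314.2300 → up 421.0682 (V=233.8946), down 245.0994 (V=57.9258). Price 159.5411; hedge Δ=1.0000, bond B=-154.6889.
  t=1,j=0: stock 136.5000 → up 182.9100 (V=28.2211), down 106.4700 (V=-48.2189). Price 8.6579; hedge Δ=1.0000, bond B=-127.8421.
  t=1,j=1: stock 234.5000 → up 314.2300 (V=159.5411), down 182.9100 (V=28.2211). Price 106.6579; hedge Δ=1.0000, bond B=-127.8421.
  t=0,j=0: stock 175.0000 → up 234.5000 (V=106.6579), down 136.5000 (V=8.6579). Price 69.3454; hedge Δ=1.0000, bond B=-105.6546.
Self-financing check: at every node Δ·S+B equals the discounted successor values.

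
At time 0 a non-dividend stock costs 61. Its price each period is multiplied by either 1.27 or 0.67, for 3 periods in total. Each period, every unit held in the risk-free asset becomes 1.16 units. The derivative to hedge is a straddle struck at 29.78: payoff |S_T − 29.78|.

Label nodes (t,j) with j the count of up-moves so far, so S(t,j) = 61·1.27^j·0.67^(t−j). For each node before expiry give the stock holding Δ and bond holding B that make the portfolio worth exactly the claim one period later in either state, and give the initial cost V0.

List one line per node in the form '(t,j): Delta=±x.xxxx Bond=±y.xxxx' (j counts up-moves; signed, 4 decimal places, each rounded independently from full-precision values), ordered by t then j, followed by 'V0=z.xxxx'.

(0,0): Delta=0.9844 Bond=-18.0365
(1,0): Delta=0.8526 Bond=-15.5368
(1,1): Delta=1.0000 Bond=-22.1314
(2,0): Delta=-0.3918 Bond=16.0531
(2,1): Delta=1.0000 Bond=-25.6724
(2,2): Delta=1.0000 Bond=-25.6724
V0=42.0115

Risk-neutral probability p* = (R−d)/(u−d) = (1.16−0.67)/(1.27−0.67) = 0.8167.
Terminal values V(3,·): V(3,0)=11.4335, V(3,1)=4.9963, V(3,2)=36.1392, V(3,3)=95.1714
  t=2,j=0: stock 27.3829 → up 34.7763 (V=4.9963), down 18.3465 (V=11.4335). Price 5.3245; hedge Δ=-0.3918, bond B=16.0531.
  t=2,j=1: stock 51.9049 → up 65.9192 (V=36.1392), down 34.7763 (V=4.9963). Price 26.2325; hedge Δ=1.0000, bond B=-25.6724.
  t=2,j=2: stock 98.3869 → up 124.9514 (V=95.1714), down 65.9192 (V=36.1392). Price 72.7145; hedge Δ=1.0000, bond B=-25.6724.
  t=1,j=0: stock 40.8700 → up 51.9049 (V=26.2325), down 27.3829 (V=5.3245). Price 19.3098; hedge Δ=0.8526, bond B=-15.5368.
  t=1,j=1: stock 77.4700 → up 98.3869 (V=72.7145), down 51.9049 (V=26.2325). Price 55.3386; hedge Δ=1.0000, bond B=-22.1314.
  t=0,j=0: stock 61.0000 → up 77.4700 (V=55.3386), down 40.8700 (V=19.3098). Price 42.0115; hedge Δ=0.9844, bond B=-18.0365.
Root portfolio cost Δ·61+B reproduces V0=42.0115.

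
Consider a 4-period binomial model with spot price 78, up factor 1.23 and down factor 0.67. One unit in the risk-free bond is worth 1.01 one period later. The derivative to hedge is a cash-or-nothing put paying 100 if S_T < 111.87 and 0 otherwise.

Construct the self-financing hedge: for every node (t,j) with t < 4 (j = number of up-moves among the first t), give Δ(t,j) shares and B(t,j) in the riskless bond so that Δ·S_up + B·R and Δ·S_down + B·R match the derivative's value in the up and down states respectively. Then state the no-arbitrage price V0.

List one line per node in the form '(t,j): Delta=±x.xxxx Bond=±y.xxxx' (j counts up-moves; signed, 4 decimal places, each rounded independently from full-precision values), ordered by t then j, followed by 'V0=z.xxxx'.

(0,0): Delta=-0.4973 Bond=121.8301
(1,0): Delta=0.0000 Bond=97.0590
(1,1): Delta=-0.6726 Bond=139.8650
(2,0): Delta=0.0000 Bond=98.0296
(2,1): Delta=0.0000 Bond=98.0296
(2,2): Delta=-0.9097 Bond=169.2386
(3,0): Delta=0.0000 Bond=99.0099
(3,1): Delta=0.0000 Bond=99.0099
(3,2): Delta=0.0000 Bond=99.0099
(3,3): Delta=-1.2303 Bond=217.4682
V0=83.0400

The replicating-portfolio and risk-neutral prices coincide; use p* = (1.01−0.67)/(1.23−0.67) = 0.6071 for the latter.
Payoff layer (t=4): V(4,0)=100.0000, V(4,1)=100.0000, V(4,2)=100.0000, V(4,3)=100.0000, V(4,4)=0.0000
Node (3,0) S=23.4595: V=(p*·100.0000+(1−p*)·100.0000)/1.01=99.0099; Δ=(100.0000−100.0000)/(28.8552−15.7179)=0.0000; B=V−Δ·S=99.0099
Node (3,1) S=43.0675: V=(p*·100.0000+(1−p*)·100.0000)/1.01=99.0099; Δ=(100.0000−100.0000)/(52.9730−28.8552)=0.0000; B=V−Δ·S=99.0099
Node (3,2) S=79.0642: V=(p*·100.0000+(1−p*)·100.0000)/1.01=99.0099; Δ=(100.0000−100.0000)/(97.2489−52.9730)=0.0000; B=V−Δ·S=99.0099
Node (3,3) S=145.1476: V=(p*·0.0000+(1−p*)·100.0000)/1.01=38.8967; Δ=(0.0000−100.0000)/(178.5316−97.2489)=-1.2303; B=V−Δ·S=217.4682
Node (2,0) S=35.0142: V=(p*·99.0099+(1−p*)·99.0099)/1.01=98.0296; Δ=(99.0099−99.0099)/(43.0675−23.4595)=0.0000; B=V−Δ·S=98.0296
Node (2,1) S=64.2798: V=(p*·99.0099+(1−p*)·99.0099)/1.01=98.0296; Δ=(99.0099−99.0099)/(79.0642−43.0675)=0.0000; B=V−Δ·S=98.0296
Node (2,2) S=118.0062: V=(p*·38.8967+(1−p*)·99.0099)/1.01=61.8937; Δ=(38.8967−99.0099)/(145.1476−79.0642)=-0.9097; B=V−Δ·S=169.2386
Node (1,0) S=52.2600: V=(p*·98.0296+(1−p*)·98.0296)/1.01=97.0590; Δ=(98.0296−98.0296)/(64.2798−35.0142)=0.0000; B=V−Δ·S=97.0590
Node (1,1) S=95.9400: V=(p*·61.8937+(1−p*)·98.0296)/1.01=75.3366; Δ=(61.8937−98.0296)/(118.0062−64.2798)=-0.6726; B=V−Δ·S=139.8650
Node (0,0) S=78.0000: V=(p*·75.3366+(1−p*)·97.0590)/1.01=83.0400; Δ=(75.3366−97.0590)/(95.9400−52.2600)=-0.4973; B=V−Δ·S=121.8301
Root portfolio cost Δ·78+B reproduces V0=83.0400.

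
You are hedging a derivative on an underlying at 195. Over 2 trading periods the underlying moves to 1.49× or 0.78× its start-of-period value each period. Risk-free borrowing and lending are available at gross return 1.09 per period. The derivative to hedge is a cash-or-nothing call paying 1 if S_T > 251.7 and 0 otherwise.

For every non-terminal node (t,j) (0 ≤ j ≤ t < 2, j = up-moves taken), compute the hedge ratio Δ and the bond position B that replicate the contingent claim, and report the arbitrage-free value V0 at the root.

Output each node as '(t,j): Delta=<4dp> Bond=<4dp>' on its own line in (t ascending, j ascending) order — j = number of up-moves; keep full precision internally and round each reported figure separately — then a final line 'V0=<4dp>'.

(0,0): Delta=0.0029 Bond=-0.4037
(1,0): Delta=0.0000 Bond=0.0000
(1,1): Delta=0.0048 Bond=-1.0079
V0=0.1605

Under the risk-neutral measure, an up-move has probability p* = (R−d)/(u−d) = 0.4366 and values discount at R = 1.09.
Terminal values V(2,·): V(2,0)=0.0000, V(2,1)=0.0000, V(2,2)=1.0000
Node (1,0) S=152.1000: V=(p*·0.0000+(1−p*)·0.0000)/1.09=0.0000; Δ=(0.0000−0.0000)/(226.6290−118.6380)=0.0000; B=V−Δ·S=0.0000
Node (1,1) S=290.5500: V=(p*·1.0000+(1−p*)·0.0000)/1.09=0.4006; Δ=(1.0000−0.0000)/(432.9195−226.6290)=0.0048; B=V−Δ·S=-1.0079
Node (0,0) S=195.0000: V=(p*·0.4006+(1−p*)·0.0000)/1.09=0.1605; Δ=(0.4006−0.0000)/(290.5500−152.1000)=0.0029; B=V−Δ·S=-0.4037
Root portfolio cost Δ·195+B reproduces V0=0.1605.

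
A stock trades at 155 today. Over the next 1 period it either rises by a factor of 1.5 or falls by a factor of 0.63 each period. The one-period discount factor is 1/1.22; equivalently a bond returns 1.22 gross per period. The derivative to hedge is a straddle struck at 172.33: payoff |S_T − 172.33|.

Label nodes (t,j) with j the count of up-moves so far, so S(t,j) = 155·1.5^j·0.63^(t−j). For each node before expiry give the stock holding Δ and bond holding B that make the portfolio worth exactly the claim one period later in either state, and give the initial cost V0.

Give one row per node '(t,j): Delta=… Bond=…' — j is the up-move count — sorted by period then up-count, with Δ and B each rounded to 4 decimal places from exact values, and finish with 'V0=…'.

No-arbitrage ⇒ martingale measure with p* = (R−d)/(u−d) = 0.6782.
At expiry t=1: V(1,0)=74.6800, V(1,1)=60.1700
  t=0,j=0: stock 155.0000 → up 232.5000 (V=60.1700), down 97.6500 (V=74.6800). Price 53.1474; hedge Δ=-0.1076, bond B=69.8256.
Check: Δ(0,0)·S0 + B(0,0) = 53.1474 = V0.

(0,0): Delta=-0.1076 Bond=69.8256
V0=53.1474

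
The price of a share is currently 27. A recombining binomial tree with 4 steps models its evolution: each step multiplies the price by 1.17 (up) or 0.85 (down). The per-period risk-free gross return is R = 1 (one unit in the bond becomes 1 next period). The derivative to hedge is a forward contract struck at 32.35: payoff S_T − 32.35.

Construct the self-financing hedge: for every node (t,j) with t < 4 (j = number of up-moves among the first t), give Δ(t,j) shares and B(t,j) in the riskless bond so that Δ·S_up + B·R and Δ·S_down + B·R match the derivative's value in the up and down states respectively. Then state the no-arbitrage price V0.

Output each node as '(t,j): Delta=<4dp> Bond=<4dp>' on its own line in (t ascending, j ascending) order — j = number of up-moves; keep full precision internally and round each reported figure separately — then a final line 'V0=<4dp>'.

The replicating-portfolio and risk-neutral prices coincide; use p* = (1−0.85)/(1.17−0.85) = 0.4688 for the latter.
Payoff layer (t=4): V(4,0)=-18.2558, V(4,1)=-12.9498, V(4,2)=-5.6462, V(4,3)=4.4070, V(4,4)=18.2450
(3,0): S=16.5814. Δ = (V_up−V_dn)/(S_up−S_dn) = (-12.9498−-18.2558)/(19.4002−14.0942) = 1.0000. V = [p*·-12.9498 + (1−p*)·-18.2558]/1 = -15.7686. B = V − Δ·S = -32.3500.
(3,1): S=22.8238. Δ = (V_up−V_dn)/(S_up−S_dn) = (-5.6462−-12.9498)/(26.7038−19.4002) = 1.0000. V = [p*·-5.6462 + (1−p*)·-12.9498]/1 = -9.5262. B = V − Δ·S = -32.3500.
(3,2): S=31.4163. Δ = (V_up−V_dn)/(S_up−S_dn) = (4.4070−-5.6462)/(36.7570−26.7038) = 1.0000. V = [p*·4.4070 + (1−p*)·-5.6462]/1 = -0.9337. B = V − Δ·S = -32.3500.
(3,3): S=43.2436. Δ = (V_up−V_dn)/(S_up−S_dn) = (18.2450−4.4070)/(50.5950−36.7570) = 1.0000. V = [p*·18.2450 + (1−p*)·4.4070]/1 = 10.8936. B = V − Δ·S = -32.3500.
(2,0): S=19.5075. Δ = (V_up−V_dn)/(S_up−S_dn) = (-9.5262−-15.7686)/(22.8238−16.5814) = 1.0000. V = [p*·-9.5262 + (1−p*)·-15.7686]/1 = -12.8425. B = V − Δ·S = -32.3500.
(2,1): S=26.8515. Δ = (V_up−V_dn)/(S_up−S_dn) = (-0.9337−-9.5262)/(31.4163−22.8238) = 1.0000. V = [p*·-0.9337 + (1−p*)·-9.5262]/1 = -5.4985. B = V − Δ·S = -32.3500.
(2,2): S=36.9603. Δ = (V_up−V_dn)/(S_up−S_dn) = (10.8936−-0.9337)/(43.2436−31.4163) = 1.0000. V = [p*·10.8936 + (1−p*)·-0.9337]/1 = 4.6103. B = V − Δ·S = -32.3500.
(1,0): S=22.9500. Δ = (V_up−V_dn)/(S_up−S_dn) = (-5.4985−-12.8425)/(26.8515−19.5075) = 1.0000. V = [p*·-5.4985 + (1−p*)·-12.8425]/1 = -9.4000. B = V − Δ·S = -32.3500.
(1,1): S=31.5900. Δ = (V_up−V_dn)/(S_up−S_dn) = (4.6103−-5.4985)/(36.9603−26.8515) = 1.0000. V = [p*·4.6103 + (1−p*)·-5.4985]/1 = -0.7600. B = V − Δ·S = -32.3500.
(0,0): S=27.0000. Δ = (V_up−V_dn)/(S_up−S_dn) = (-0.7600−-9.4000)/(31.5900−22.9500) = 1.0000. V = [p*·-0.7600 + (1−p*)·-9.4000]/1 = -5.3500. B = V − Δ·S = -32.3500.
Check: Δ(0,0)·S0 + B(0,0) = -5.3500 = V0.

(0,0): Delta=1.0000 Bond=-32.3500
(1,0): Delta=1.0000 Bond=-32.3500
(1,1): Delta=1.0000 Bond=-32.3500
(2,0): Delta=1.0000 Bond=-32.3500
(2,1): Delta=1.0000 Bond=-32.3500
(2,2): Delta=1.0000 Bond=-32.3500
(3,0): Delta=1.0000 Bond=-32.3500
(3,1): Delta=1.0000 Bond=-32.3500
(3,2): Delta=1.0000 Bond=-32.3500
(3,3): Delta=1.0000 Bond=-32.3500
V0=-5.3500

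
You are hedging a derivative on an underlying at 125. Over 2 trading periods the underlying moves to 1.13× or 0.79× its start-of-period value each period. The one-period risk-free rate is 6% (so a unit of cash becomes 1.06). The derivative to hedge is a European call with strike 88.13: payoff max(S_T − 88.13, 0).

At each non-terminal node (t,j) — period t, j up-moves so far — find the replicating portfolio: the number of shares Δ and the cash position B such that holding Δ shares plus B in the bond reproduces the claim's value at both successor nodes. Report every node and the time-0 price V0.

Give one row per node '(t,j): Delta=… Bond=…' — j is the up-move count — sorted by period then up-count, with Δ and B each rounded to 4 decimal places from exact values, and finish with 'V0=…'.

Risk-neutral probability p* = (R−d)/(u−d) = (1.06−0.79)/(1.13−0.79) = 0.7941.
Terminal values V(2,·): V(2,0)=0.0000, V(2,1)=23.4575, V(2,2)=71.4825
  t=1,j=0: stock 98.7500 → up 111.5875 (V=23.4575), down 78.0125 (V=0.0000). Price 17.5736; hedge Δ=0.6987, bond B=-51.4190.
  t=1,j=1: stock 141.2500 → up 159.6125 (V=71.4825), down 111.5875 (V=23.4575). Price 58.1085; hedge Δ=1.0000, bond B=-83.1415.
  t=0,j=0: stock 125.0000 → up 141.2500 (V=58.1085), down 98.7500 (V=17.5736). Price 46.9463; hedge Δ=0.9538, bond B=-72.2740.
Self-financing check: at every node Δ·S+B equals the discounted successor values.

(0,0): Delta=0.9538 Bond=-72.2740
(1,0): Delta=0.6987 Bond=-51.4190
(1,1): Delta=1.0000 Bond=-83.1415
V0=46.9463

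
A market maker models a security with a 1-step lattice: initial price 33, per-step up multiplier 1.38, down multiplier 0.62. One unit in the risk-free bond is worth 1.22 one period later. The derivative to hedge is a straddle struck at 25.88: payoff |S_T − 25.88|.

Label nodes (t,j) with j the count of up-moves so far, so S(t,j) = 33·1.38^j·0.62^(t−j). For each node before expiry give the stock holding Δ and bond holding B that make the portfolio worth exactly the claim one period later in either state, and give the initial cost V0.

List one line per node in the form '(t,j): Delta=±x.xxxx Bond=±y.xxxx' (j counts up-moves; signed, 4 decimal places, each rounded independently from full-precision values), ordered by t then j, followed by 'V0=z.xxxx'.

(0,0): Delta=0.5678 Bond=-5.0794
V0=13.6575

Under the risk-neutral measure, an up-move has probability p* = (R−d)/(u−d) = 0.7895 and values discount at R = 1.22.
Terminal values V(1,·): V(1,0)=5.4200, V(1,1)=19.6600
Node (0,0) S=33.0000: V=(p*·19.6600+(1−p*)·5.4200)/1.22=13.6575; Δ=(19.6600−5.4200)/(45.5400−20.4600)=0.5678; B=V−Δ·S=-5.0794
The time-0 hedge costs 13.6575, which is the no-arbitrage price.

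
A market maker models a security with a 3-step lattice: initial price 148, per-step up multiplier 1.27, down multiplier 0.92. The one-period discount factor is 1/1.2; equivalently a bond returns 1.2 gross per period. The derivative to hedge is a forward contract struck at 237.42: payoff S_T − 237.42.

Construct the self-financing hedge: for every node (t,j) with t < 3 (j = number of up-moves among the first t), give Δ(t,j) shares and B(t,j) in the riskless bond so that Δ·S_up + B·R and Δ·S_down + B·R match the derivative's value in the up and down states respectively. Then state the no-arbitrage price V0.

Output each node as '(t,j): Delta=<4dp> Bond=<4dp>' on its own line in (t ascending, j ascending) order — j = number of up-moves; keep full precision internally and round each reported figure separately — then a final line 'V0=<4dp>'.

Risk-neutral probability p* = (R−d)/(u−d) = (1.2−0.92)/(1.27−0.92) = 0.8000.
Payoff layer (t=3): V(3,0)=-122.1742, V(3,1)=-78.3307, V(3,2)=-17.8075, V(3,3)=65.7407
Node (2,0) S=125.2672: V=(p*·-78.3307+(1−p*)·-122.1742)/1.2=-72.5828; Δ=(-78.3307−-122.1742)/(159.0893−115.2458)=1.0000; B=V−Δ·S=-197.8500
Node (2,1) S=172.9232: V=(p*·-17.8075+(1−p*)·-78.3307)/1.2=-24.9268; Δ=(-17.8075−-78.3307)/(219.6125−159.0893)=1.0000; B=V−Δ·S=-197.8500
Node (2,2) S=238.7092: V=(p*·65.7407+(1−p*)·-17.8075)/1.2=40.8592; Δ=(65.7407−-17.8075)/(303.1607−219.6125)=1.0000; B=V−Δ·S=-197.8500
Node (1,0) S=136.1600: V=(p*·-24.9268+(1−p*)·-72.5828)/1.2=-28.7150; Δ=(-24.9268−-72.5828)/(172.9232−125.2672)=1.0000; B=V−Δ·S=-164.8750
Node (1,1) S=187.9600: V=(p*·40.8592+(1−p*)·-24.9268)/1.2=23.0850; Δ=(40.8592−-24.9268)/(238.7092−172.9232)=1.0000; B=V−Δ·S=-164.8750
Node (0,0) S=148.0000: V=(p*·23.0850+(1−p*)·-28.7150)/1.2=10.6042; Δ=(23.0850−-28.7150)/(187.9600−136.1600)=1.0000; B=V−Δ·S=-137.3958
Self-financing check: at every node Δ·S+B equals the discounted successor values.

(0,0): Delta=1.0000 Bond=-137.3958
(1,0): Delta=1.0000 Bond=-164.8750
(1,1): Delta=1.0000 Bond=-164.8750
(2,0): Delta=1.0000 Bond=-197.8500
(2,1): Delta=1.0000 Bond=-197.8500
(2,2): Delta=1.0000 Bond=-197.8500
V0=10.6042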